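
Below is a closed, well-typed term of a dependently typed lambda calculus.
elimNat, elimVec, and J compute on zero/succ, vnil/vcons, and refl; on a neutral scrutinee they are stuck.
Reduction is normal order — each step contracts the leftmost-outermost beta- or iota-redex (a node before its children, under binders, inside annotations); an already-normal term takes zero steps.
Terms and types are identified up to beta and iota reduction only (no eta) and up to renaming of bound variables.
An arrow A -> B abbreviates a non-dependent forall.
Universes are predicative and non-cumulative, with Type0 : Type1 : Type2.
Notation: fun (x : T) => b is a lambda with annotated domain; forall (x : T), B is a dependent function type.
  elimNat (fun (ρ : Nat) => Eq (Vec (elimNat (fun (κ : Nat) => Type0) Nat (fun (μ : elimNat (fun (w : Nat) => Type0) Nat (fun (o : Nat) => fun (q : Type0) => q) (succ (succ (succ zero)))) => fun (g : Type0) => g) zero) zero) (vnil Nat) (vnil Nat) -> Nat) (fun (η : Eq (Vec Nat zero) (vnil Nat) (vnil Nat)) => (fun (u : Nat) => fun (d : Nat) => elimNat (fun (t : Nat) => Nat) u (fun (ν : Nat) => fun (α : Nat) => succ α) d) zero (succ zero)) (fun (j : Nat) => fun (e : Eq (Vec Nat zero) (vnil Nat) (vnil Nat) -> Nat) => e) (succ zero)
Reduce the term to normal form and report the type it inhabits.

resulting normal form:
  fun (ρ : Eq (Vec Nat zero) (vnil Nat) (vnil Nat)) => succ zero
type:
  Eq (Vec Nat zero) (vnil Nat) (vnil Nat) -> Nat


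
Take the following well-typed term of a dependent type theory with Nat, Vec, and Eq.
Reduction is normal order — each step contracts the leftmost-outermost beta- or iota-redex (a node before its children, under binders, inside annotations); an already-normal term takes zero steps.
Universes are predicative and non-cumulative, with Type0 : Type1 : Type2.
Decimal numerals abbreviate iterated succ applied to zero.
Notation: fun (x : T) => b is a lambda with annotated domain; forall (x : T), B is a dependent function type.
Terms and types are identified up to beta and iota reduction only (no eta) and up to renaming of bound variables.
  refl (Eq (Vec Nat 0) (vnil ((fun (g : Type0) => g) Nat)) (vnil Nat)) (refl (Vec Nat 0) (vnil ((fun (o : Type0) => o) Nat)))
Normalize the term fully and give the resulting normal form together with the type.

reduced normal form:
  refl (Eq (Vec Nat 0) (vnil Nat) (vnil Nat)) (refl (Vec Nat 0) (vnil Nat))
type:
  Eq (Eq (Vec Nat 0) (vnil Nat) (vnil Nat)) (refl (Vec Nat 0) (vnil Nat)) (refl (Vec Nat 0) (vnil Nat))
observation: reduction starts at a beta-redex, and 2 normal-order steps reach the normal form.


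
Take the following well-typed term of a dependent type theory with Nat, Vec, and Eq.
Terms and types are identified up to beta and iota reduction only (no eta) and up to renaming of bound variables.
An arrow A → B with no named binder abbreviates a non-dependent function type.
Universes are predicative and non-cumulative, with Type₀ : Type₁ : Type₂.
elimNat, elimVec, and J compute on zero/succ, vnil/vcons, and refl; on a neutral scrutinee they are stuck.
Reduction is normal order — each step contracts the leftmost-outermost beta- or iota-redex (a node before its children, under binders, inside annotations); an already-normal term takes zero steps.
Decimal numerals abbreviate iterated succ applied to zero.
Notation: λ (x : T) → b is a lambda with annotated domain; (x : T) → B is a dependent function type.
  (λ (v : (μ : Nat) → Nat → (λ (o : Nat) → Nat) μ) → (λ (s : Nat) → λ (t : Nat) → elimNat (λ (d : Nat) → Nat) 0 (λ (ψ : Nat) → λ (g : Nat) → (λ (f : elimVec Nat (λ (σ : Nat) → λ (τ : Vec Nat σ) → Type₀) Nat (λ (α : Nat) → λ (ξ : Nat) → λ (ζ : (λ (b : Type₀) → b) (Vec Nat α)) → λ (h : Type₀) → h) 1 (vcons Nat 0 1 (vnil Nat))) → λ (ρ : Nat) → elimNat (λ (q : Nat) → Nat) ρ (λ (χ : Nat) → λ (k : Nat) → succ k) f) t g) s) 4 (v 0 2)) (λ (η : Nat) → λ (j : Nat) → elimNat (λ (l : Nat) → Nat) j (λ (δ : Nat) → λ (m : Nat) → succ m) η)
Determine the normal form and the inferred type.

reduced normal form:
  8
inferred type:
  Nat


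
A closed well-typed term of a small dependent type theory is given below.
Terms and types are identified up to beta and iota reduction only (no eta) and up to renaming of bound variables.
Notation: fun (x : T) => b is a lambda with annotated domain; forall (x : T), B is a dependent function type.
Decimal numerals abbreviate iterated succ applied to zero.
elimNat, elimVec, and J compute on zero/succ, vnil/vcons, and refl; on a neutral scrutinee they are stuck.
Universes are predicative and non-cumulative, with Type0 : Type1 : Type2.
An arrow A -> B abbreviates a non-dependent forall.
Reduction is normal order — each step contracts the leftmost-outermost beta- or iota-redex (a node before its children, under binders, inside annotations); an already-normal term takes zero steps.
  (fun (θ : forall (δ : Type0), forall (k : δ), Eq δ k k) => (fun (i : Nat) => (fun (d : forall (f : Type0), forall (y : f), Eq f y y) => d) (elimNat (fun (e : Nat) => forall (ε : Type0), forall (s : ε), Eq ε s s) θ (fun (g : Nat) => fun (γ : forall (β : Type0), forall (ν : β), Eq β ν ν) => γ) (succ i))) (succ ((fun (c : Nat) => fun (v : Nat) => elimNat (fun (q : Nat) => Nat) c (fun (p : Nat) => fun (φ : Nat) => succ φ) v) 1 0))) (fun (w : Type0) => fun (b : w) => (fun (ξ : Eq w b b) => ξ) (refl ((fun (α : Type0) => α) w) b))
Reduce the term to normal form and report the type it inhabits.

normal form:
  fun (θ : Type0) => fun (δ : θ) => refl θ δ
inferred type:
  forall (θ : Type0), forall (δ : θ), Eq θ δ δ


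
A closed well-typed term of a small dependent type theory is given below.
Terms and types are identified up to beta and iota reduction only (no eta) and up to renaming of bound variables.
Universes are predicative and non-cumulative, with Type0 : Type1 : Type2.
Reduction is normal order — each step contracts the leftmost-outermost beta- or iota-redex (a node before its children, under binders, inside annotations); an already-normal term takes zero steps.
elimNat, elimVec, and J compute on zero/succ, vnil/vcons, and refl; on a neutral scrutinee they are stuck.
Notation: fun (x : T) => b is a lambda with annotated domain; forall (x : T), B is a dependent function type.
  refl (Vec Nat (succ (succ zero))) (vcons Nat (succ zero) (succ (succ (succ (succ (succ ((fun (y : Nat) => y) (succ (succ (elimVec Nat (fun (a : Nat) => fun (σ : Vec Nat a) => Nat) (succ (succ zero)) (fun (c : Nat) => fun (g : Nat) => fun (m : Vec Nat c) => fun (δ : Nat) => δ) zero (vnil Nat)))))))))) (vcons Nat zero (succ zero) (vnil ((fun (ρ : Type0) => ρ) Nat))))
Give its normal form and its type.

normal form:
  refl (Vec Nat (succ (succ zero))) (vcons Nat (succ zero) (succ (succ (succ (succ (succ (succ (succ (succ (succ zero))))))))) (vcons Nat zero (succ zero) (vnil Nat)))
the term's type:
  Eq (Vec Nat (succ (succ zero))) (vcons Nat (succ zero) (succ (succ (succ (succ (succ (succ (succ (succ (succ zero))))))))) (vcons Nat zero (succ zero) (vnil Nat))) (vcons Nat (succ zero) (succ (succ (succ (succ (succ (succ (succ (succ (succ zero))))))))) (vcons Nat zero (succ zero) (vnil Nat)))


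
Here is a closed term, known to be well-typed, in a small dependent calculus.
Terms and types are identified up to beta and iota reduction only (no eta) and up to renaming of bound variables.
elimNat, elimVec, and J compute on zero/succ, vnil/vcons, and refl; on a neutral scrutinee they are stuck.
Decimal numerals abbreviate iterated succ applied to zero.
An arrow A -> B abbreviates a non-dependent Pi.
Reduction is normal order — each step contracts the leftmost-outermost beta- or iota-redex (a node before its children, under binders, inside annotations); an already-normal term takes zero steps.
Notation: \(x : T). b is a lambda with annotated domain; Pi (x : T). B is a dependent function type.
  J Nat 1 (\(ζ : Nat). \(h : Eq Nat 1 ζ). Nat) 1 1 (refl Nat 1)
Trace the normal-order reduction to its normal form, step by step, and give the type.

normal-order reduction:
  J Nat 1 (\(ζ : Nat). \(h : Eq Nat 1 ζ). Nat) 1 1 (refl Nat 1)
  ~> 1
inferred type:
  Nat


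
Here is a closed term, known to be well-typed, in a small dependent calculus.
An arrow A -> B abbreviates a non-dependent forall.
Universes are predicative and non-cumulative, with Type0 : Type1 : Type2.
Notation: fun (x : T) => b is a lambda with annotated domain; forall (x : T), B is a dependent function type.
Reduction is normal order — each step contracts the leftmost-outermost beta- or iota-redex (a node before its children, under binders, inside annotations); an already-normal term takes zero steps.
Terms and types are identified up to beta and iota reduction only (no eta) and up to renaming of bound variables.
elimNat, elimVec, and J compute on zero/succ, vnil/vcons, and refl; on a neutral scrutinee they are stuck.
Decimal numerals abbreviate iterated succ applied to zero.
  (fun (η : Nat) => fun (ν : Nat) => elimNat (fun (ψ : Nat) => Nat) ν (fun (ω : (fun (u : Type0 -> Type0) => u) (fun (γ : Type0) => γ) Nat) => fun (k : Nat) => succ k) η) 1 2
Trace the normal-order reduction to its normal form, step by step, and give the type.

normal-order reduction:
  (fun (η : Nat) => fun (ν : Nat) => elimNat (fun (ψ : Nat) => Nat) ν (fun (ω : (fun (u : Type0 -> Type0) => u) (fun (γ : Type0) => γ) Nat) => fun (k : Nat) => succ k) η) 1 2
  ~> (fun (η : Nat) => elimNat (fun (ν : Nat) => Nat) η (fun (ψ : (fun (ω : Type0 -> Type0) => ω) (fun (u : Type0) => u) Nat) => fun (γ : Nat) => succ γ) 1) 2
  ~> elimNat (fun (η : Nat) => Nat) 2 (fun (ν : (fun (ψ : Type0 -> Type0) => ψ) (fun (ω : Type0) => ω) Nat) => fun (u : Nat) => succ u) 1
  ~> (fun (η : (fun (ν : Type0 -> Type0) => ν) (fun (ψ : Type0) => ψ) Nat) => fun (ω : Nat) => succ ω) 0 (elimNat (fun (u : Nat) => Nat) 2 (fun (γ : (fun (k : Type0 -> Type0) => k) (fun (β : Type0) => β) Nat) => fun (δ : Nat) => succ δ) 0)
  ~> (fun (η : Nat) => succ η) (elimNat (fun (ν : Nat) => Nat) 2 (fun (ψ : (fun (ω : Type0 -> Type0) => ω) (fun (u : Type0) => u) Nat) => fun (γ : Nat) => succ γ) 0)
  ~> succ (elimNat (fun (η : Nat) => Nat) 2 (fun (ν : (fun (ψ : Type0 -> Type0) => ψ) (fun (ω : Type0) => ω) Nat) => fun (u : Nat) => succ u) 0)
  ~> 3
inferred type:
  Nat


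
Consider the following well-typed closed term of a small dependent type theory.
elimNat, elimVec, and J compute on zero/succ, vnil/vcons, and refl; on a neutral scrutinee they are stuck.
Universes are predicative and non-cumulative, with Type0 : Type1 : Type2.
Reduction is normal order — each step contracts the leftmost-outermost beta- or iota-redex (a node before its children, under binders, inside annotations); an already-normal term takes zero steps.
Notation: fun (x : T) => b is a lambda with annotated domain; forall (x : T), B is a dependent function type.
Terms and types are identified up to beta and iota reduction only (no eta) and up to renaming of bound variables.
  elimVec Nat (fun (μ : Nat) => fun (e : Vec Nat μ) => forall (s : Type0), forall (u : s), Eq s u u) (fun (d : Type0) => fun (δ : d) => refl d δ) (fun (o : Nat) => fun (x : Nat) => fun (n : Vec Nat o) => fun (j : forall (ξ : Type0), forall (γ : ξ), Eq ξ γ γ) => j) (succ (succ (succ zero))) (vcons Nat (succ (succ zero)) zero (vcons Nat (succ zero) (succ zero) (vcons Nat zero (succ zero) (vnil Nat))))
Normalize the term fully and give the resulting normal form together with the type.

resulting normal form:
  fun (μ : Type0) => fun (e : μ) => refl μ e
type:
  forall (μ : Type0), forall (e : μ), Eq μ e e
observation: reduction starts at an elimVec iota-redex, and 16 normal-order steps reach the normal form.


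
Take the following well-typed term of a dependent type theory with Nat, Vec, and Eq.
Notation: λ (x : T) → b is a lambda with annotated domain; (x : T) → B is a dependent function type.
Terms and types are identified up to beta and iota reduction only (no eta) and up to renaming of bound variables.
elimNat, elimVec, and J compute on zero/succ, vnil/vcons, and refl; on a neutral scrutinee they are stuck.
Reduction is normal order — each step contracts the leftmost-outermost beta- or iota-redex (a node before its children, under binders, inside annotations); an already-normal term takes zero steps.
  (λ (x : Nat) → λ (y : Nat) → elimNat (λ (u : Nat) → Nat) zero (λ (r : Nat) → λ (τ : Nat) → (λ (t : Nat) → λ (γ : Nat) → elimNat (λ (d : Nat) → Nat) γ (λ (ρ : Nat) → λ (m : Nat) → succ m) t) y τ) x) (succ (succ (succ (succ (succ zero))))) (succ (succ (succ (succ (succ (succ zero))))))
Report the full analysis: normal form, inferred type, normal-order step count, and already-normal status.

normal form:
  succ (succ (succ (succ (succ (succ (succ (succ (succ (succ (succ (succ (succ (succ (succ (succ (succ (succ (succ (succ (succ (succ (succ (succ (succ (succ (succ (succ (succ (succ zero)))))))))))))))))))))))))))))
the term's type:
  Nat
normal-order step count: 123
term was already normal: no
first contracted redex: a beta-redex


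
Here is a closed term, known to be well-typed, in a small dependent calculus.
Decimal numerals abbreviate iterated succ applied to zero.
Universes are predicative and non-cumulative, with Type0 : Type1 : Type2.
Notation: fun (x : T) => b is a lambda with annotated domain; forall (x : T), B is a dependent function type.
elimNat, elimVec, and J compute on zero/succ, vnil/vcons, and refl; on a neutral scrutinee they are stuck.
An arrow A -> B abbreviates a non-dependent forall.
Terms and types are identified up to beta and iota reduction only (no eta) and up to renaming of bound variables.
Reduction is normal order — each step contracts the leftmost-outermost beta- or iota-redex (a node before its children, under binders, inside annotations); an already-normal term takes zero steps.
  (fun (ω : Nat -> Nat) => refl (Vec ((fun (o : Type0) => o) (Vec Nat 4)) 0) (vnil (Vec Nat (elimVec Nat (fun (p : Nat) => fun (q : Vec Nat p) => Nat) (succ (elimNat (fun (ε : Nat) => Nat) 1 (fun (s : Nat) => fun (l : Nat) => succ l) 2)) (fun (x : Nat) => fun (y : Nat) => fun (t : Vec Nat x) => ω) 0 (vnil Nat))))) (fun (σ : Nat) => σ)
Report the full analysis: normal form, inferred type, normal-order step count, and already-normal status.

resulting normal form:
  refl (Vec (Vec Nat 4) 0) (vnil (Vec Nat 4))
type:
  Eq (Vec (Vec Nat 4) 0) (vnil (Vec Nat 4)) (vnil (Vec Nat 4))
steps to reach normal form (normal order): 10
already normal: no
first redex: a beta-redex


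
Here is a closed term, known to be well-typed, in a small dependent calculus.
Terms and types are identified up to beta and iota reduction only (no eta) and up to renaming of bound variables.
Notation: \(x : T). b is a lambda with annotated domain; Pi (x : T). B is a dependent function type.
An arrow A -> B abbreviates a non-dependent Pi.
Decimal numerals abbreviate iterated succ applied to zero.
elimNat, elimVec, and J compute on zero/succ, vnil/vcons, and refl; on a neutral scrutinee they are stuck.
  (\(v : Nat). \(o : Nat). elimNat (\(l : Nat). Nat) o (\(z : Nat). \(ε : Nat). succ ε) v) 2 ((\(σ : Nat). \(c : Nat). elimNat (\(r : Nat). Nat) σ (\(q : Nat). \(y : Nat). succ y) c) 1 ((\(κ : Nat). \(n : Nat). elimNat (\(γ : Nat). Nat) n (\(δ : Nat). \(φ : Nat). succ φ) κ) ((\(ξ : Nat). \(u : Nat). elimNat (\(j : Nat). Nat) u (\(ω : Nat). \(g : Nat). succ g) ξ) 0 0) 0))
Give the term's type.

the term's type:
  Nat


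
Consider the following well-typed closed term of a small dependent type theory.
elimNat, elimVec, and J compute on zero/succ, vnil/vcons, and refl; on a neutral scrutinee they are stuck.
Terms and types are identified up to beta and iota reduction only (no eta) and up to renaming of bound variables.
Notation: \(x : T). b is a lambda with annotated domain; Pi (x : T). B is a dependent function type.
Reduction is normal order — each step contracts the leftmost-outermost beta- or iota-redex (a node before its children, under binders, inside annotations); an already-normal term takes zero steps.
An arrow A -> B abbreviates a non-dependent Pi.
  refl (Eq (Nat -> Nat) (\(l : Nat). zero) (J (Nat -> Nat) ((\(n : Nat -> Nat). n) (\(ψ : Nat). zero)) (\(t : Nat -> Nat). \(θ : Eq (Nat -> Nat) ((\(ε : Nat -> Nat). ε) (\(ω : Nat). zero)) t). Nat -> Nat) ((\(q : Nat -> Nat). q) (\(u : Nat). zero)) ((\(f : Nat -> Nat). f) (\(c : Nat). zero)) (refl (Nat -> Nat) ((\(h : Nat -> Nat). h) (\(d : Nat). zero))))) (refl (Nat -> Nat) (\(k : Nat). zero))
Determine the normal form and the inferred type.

resulting normal form:
  refl (Eq (Nat -> Nat) (\(l : Nat). zero) (\(n : Nat). zero)) (refl (Nat -> Nat) (\(ψ : Nat). zero))
type:
  Eq (Eq (Nat -> Nat) (\(l : Nat). zero) (\(n : Nat). zero)) (refl (Nat -> Nat) (\(ψ : Nat). zero)) (refl (Nat -> Nat) (\(t : Nat). zero))


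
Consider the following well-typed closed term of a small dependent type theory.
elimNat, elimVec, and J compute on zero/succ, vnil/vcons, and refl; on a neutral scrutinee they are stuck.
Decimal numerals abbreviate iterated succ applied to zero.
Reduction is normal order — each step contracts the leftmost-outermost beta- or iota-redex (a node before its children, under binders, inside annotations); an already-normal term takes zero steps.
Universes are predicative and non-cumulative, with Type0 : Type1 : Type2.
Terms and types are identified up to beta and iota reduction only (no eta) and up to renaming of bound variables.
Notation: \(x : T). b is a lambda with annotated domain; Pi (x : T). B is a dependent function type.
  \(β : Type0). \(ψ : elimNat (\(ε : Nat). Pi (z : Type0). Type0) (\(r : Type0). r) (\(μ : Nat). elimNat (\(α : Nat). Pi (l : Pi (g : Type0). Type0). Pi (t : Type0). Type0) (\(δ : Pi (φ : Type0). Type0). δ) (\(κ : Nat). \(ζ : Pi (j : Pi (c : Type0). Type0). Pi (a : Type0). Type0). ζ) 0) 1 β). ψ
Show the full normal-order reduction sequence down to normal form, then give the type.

normal-order reduction sequence:
  \(β : Type0). \(ψ : elimNat (\(ε : Nat). Pi (z : Type0). Type0) (\(r : Type0). r) (\(μ : Nat). elimNat (\(α : Nat). Pi (l : Pi (g : Type0). Type0). Pi (t : Type0). Type0) (\(δ : Pi (φ : Type0). Type0). δ) (\(κ : Nat). \(ζ : Pi (j : Pi (c : Type0). Type0). Pi (a : Type0). Type0). ζ) 0) 1 β). ψ
  ~> \(β : Type0). \(ψ : (\(ε : Nat). elimNat (\(z : Nat). Pi (r : Pi (μ : Type0). Type0). Pi (α : Type0). Type0) (\(l : Pi (g : Type0). Type0). l) (\(t : Nat). \(δ : Pi (φ : Pi (κ : Type0). Type0). Pi (ζ : Type0). Type0). δ) 0) 0 (elimNat (\(j : Nat). Pi (c : Type0). Type0) (\(a : Type0). a) (\(u : Nat). elimNat (\(e : Nat). Pi (η : Pi (τ : Type0). Type0). Pi (w : Type0). Type0) (\(b : Pi (m : Type0). Type0). b) (\(k : Nat). \(o : Pi (f : Pi (x : Type0). Type0). Pi (ρ : Type0). Type0). o) 0) 0) β). ψ
  ~> \(β : Type0). \(ψ : elimNat (\(ε : Nat). Pi (z : Pi (r : Type0). Type0). Pi (μ : Type0). Type0) (\(α : Pi (l : Type0). Type0). α) (\(g : Nat). \(t : Pi (δ : Pi (φ : Type0). Type0). Pi (κ : Type0). Type0). t) 0 (elimNat (\(ζ : Nat). Pi (j : Type0). Type0) (\(c : Type0). c) (\(a : Nat). elimNat (\(u : Nat). Pi (e : Pi (η : Type0). Type0). Pi (τ : Type0). Type0) (\(w : Pi (b : Type0). Type0). w) (\(m : Nat). \(k : Pi (o : Pi (f : Type0). Type0). Pi (x : Type0). Type0). k) 0) 0) β). ψ
  ~> \(β : Type0). \(ψ : (\(ε : Pi (z : Type0). Type0). ε) (elimNat (\(r : Nat). Pi (μ : Type0). Type0) (\(α : Type0). α) (\(l : Nat). elimNat (\(g : Nat). Pi (t : Pi (δ : Type0). Type0). Pi (φ : Type0). Type0) (\(κ : Pi (ζ : Type0). Type0). κ) (\(j : Nat). \(c : Pi (a : Pi (u : Type0). Type0). Pi (e : Type0). Type0). c) 0) 0) β). ψ
  ~> \(β : Type0). \(ψ : elimNat (\(ε : Nat). Pi (z : Type0). Type0) (\(r : Type0). r) (\(μ : Nat). elimNat (\(α : Nat). Pi (l : Pi (g : Type0). Type0). Pi (t : Type0). Type0) (\(δ : Pi (φ : Type0). Type0). δ) (\(κ : Nat). \(ζ : Pi (j : Pi (c : Type0). Type0). Pi (a : Type0). Type0). ζ) 0) 0 β). ψ
  ~> \(β : Type0). \(ψ : (\(ε : Type0). ε) β). ψ
  ~> \(β : Type0). \(ψ : β). ψ
type:
  Pi (β : Type0). Pi (ψ : β). β


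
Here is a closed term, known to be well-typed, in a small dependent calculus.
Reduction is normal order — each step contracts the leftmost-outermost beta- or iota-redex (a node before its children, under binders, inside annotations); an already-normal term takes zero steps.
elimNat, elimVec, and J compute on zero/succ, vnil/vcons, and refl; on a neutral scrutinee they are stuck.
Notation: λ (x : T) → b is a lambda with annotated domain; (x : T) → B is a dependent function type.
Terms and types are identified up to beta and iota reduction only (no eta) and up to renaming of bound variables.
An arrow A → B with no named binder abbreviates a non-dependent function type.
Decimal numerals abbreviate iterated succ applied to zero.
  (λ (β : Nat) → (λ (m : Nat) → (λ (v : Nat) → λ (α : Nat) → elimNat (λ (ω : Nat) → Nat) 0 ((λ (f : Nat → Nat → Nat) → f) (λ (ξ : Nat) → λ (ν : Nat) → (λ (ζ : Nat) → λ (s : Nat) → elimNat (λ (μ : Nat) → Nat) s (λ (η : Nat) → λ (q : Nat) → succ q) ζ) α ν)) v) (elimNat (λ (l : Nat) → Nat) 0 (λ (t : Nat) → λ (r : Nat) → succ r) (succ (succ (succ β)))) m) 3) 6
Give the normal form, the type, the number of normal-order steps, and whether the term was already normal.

reduced normal form:
  27
inferred type:
  Nat
steps to reach normal form (normal order): 73
term was already normal: no
first contracted redex: a beta-redex


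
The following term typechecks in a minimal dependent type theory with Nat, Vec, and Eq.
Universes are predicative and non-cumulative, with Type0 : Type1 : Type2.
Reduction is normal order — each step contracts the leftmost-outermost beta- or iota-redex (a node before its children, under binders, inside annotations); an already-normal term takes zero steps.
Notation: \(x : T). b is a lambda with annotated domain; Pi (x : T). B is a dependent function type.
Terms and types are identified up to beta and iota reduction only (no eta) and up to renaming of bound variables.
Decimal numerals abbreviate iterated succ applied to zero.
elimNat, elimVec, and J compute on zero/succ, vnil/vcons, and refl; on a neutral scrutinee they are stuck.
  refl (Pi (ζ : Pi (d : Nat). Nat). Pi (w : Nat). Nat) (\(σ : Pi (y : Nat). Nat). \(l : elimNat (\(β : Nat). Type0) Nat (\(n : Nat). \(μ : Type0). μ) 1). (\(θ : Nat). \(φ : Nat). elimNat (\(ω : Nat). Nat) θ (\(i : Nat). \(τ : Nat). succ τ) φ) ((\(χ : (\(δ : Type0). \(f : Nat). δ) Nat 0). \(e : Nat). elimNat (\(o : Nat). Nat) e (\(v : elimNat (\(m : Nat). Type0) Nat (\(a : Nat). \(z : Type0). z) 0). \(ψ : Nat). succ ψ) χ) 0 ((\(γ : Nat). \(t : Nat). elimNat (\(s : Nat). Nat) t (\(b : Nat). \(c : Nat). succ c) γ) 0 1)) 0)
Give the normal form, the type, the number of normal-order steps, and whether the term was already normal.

reduced normal form:
  refl (Pi (ζ : Pi (d : Nat). Nat). Pi (w : Nat). Nat) (\(σ : Pi (y : Nat). Nat). \(l : Nat). 1)
inferred type:
  Eq (Pi (ζ : Pi (d : Nat). Nat). Pi (w : Nat). Nat) (\(σ : Pi (y : Nat). Nat). \(l : Nat). 1) (\(β : Pi (n : Nat). Nat). \(μ : Nat). 1)
normal-order step count: 13
already normal: no
first contracted redex: an elimNat iota-redex


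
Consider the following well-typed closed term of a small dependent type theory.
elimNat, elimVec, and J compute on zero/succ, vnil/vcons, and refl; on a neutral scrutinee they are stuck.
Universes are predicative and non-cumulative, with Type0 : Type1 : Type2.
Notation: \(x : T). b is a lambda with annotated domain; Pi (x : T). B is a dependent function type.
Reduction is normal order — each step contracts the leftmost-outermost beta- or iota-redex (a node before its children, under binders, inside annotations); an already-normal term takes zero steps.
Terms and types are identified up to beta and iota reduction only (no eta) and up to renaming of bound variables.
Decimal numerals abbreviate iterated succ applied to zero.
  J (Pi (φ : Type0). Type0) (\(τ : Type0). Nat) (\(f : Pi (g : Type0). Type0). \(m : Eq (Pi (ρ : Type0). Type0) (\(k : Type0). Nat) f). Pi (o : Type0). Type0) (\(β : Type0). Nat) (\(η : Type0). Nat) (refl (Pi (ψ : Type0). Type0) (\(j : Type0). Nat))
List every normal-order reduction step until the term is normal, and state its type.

reduction (normal order):
  J (Pi (φ : Type0). Type0) (\(τ : Type0). Nat) (\(f : Pi (g : Type0). Type0). \(m : Eq (Pi (ρ : Type0). Type0) (\(k : Type0). Nat) f). Pi (o : Type0). Type0) (\(β : Type0). Nat) (\(η : Type0). Nat) (refl (Pi (ψ : Type0). Type0) (\(j : Type0). Nat))
  ~> \(φ : Type0). Nat
type:
  Pi (φ : Type0). Type0


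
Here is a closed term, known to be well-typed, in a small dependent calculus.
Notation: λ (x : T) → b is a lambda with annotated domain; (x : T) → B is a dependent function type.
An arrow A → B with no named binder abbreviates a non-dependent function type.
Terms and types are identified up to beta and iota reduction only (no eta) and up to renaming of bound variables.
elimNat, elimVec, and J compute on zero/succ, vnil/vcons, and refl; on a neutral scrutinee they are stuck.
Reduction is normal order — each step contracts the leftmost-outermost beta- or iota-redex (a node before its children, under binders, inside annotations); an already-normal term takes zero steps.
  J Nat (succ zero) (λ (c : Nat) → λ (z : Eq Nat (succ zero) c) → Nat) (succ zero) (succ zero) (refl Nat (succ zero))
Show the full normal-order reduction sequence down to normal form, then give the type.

normal-order reduction:
  J Nat (succ zero) (λ (c : Nat) → λ (z : Eq Nat (succ zero) c) → Nat) (succ zero) (succ zero) (refl Nat (succ zero))
  ~> succ zero
inferred type:
  Nat


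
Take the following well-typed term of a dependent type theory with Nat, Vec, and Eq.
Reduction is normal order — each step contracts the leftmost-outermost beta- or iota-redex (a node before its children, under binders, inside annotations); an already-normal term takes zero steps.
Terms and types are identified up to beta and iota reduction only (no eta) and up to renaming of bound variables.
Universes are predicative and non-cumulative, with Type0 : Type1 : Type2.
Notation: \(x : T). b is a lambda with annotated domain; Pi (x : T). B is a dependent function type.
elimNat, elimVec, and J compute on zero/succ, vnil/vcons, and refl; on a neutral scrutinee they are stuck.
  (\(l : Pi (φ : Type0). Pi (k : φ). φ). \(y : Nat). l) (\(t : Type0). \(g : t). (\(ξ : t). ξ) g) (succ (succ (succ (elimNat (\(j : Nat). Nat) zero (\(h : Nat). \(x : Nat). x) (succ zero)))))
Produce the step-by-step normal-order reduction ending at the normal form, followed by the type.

normal-order reduction sequence:
  (\(l : Pi (φ : Type0). Pi (k : φ). φ). \(y : Nat). l) (\(t : Type0). \(g : t). (\(ξ : t). ξ) g) (succ (succ (succ (elimNat (\(j : Nat). Nat) zero (\(h : Nat). \(x : Nat). x) (succ zero)))))
  ~> (\(l : Nat). \(φ : Type0). \(k : φ). (\(y : φ). y) k) (succ (succ (succ (elimNat (\(t : Nat). Nat) zero (\(g : Nat). \(ξ : Nat). ξ) (succ zero)))))
  ~> \(l : Type0). \(φ : l). (\(k : l). k) φ
  ~> \(l : Type0). \(φ : l). φ
type:
  Pi (l : Type0). Pi (φ : l). l


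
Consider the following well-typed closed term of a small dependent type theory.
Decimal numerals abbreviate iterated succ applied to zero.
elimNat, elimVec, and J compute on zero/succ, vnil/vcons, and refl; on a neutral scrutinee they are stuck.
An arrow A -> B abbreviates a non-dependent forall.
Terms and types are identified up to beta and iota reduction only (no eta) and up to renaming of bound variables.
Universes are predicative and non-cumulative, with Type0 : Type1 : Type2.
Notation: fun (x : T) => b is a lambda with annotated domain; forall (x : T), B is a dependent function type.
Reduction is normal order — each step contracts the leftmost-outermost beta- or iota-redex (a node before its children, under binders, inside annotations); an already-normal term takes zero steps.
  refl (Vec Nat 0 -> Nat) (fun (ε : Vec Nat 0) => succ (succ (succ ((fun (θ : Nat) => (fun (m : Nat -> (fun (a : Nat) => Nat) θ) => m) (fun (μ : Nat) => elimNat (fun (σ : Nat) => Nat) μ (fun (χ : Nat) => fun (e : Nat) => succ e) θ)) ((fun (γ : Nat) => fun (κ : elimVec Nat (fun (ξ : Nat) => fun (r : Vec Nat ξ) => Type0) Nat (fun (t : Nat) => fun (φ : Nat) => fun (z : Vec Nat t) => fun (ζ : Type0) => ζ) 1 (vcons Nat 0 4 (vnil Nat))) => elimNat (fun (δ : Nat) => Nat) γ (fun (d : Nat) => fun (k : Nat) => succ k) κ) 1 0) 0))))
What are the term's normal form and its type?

reduced normal form:
  refl (Vec Nat 0 -> Nat) (fun (ε : Vec Nat 0) => 4)
inferred type:
  Eq (Vec Nat 0 -> Nat) (fun (ε : Vec Nat 0) => 4) (fun (θ : Vec Nat 0) => 4)


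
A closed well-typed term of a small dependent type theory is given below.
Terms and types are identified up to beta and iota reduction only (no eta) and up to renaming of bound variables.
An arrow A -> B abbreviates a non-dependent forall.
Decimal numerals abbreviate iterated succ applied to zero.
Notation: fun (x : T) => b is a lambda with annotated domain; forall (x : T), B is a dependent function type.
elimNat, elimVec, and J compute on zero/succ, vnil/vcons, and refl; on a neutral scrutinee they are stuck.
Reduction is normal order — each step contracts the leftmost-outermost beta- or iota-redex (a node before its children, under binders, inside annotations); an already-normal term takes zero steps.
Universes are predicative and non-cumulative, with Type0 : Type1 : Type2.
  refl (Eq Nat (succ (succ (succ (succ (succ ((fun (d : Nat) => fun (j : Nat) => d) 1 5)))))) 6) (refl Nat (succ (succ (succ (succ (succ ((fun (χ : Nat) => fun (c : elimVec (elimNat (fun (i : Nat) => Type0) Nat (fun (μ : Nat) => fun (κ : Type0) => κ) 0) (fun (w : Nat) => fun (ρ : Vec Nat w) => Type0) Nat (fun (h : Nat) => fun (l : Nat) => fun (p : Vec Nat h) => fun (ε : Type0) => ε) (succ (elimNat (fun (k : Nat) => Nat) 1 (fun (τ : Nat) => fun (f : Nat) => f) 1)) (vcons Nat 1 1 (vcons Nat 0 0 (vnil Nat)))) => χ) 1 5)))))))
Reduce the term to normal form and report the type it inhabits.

resulting normal form:
  refl (Eq Nat 6 6) (refl Nat 6)
type:
  Eq (Eq Nat 6 6) (refl Nat 6) (refl Nat 6)
observation: the term reaches its normal form after 4 normal-order steps.


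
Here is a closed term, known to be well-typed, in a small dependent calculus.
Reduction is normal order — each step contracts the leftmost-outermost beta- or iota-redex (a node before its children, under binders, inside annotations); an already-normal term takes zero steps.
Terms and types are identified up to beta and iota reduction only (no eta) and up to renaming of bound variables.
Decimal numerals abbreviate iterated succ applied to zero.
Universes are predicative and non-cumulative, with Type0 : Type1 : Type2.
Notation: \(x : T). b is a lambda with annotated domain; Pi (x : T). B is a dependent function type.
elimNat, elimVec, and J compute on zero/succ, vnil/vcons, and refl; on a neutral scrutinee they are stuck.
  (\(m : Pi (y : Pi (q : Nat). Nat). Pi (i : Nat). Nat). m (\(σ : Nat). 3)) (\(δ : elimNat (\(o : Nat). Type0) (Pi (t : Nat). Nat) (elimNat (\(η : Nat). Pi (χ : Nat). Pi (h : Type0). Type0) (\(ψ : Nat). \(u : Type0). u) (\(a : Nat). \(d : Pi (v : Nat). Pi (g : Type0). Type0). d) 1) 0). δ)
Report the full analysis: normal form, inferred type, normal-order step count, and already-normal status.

normal form:
  \(m : Nat). 3
type:
  Pi (m : Nat). Nat
steps to reach normal form (normal order): 2
term was already normal: no
first contracted redex: a beta-redex


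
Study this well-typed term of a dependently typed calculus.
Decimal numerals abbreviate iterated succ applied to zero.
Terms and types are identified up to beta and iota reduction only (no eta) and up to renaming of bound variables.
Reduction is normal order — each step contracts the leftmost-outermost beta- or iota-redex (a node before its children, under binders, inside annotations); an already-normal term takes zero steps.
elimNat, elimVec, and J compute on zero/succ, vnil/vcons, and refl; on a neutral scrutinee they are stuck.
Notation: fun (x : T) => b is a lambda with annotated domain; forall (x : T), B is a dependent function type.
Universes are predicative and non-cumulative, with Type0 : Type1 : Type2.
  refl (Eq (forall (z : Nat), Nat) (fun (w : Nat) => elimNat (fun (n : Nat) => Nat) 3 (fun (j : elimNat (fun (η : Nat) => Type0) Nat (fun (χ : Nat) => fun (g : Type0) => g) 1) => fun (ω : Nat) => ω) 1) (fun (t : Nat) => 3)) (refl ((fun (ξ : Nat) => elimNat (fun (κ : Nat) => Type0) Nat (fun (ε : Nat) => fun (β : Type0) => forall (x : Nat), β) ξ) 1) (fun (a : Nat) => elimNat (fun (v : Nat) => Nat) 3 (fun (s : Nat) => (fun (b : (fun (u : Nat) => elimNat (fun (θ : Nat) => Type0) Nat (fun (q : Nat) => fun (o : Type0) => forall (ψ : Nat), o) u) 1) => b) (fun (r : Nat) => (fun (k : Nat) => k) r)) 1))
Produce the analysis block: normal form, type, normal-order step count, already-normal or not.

resulting normal form:
  refl (Eq (forall (z : Nat), Nat) (fun (w : Nat) => 3) (fun (n : Nat) => 3)) (refl (forall (j : Nat), Nat) (fun (η : Nat) => 3))
type:
  Eq (Eq (forall (z : Nat), Nat) (fun (w : Nat) => 3) (fun (n : Nat) => 3)) (refl (forall (j : Nat), Nat) (fun (η : Nat) => 3)) (refl (forall (χ : Nat), Nat) (fun (g : Nat) => 3))
reduction steps (normal order): 15
term was already normal: no
first contracted redex: an elimNat iota-redex


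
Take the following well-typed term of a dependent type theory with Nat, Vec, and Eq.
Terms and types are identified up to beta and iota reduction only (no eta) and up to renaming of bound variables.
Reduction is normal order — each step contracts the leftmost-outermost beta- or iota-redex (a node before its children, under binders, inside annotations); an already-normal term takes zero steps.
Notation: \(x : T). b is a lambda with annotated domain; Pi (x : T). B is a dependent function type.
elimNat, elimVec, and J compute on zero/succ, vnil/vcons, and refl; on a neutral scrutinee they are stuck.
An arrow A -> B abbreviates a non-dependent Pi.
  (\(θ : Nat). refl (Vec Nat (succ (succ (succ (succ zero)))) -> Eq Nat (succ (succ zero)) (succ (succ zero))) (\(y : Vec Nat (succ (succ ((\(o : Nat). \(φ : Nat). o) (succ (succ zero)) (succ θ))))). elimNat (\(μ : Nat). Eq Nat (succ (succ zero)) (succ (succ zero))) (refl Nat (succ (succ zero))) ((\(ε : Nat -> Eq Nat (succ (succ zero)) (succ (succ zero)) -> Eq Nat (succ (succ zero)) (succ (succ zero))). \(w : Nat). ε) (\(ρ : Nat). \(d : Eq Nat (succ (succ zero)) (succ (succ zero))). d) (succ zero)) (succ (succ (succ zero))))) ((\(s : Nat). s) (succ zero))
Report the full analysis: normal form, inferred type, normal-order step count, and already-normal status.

reduced normal form:
  refl (Vec Nat (succ (succ (succ (succ zero)))) -> Eq Nat (succ (succ zero)) (succ (succ zero))) (\(θ : Vec Nat (succ (succ (succ (succ zero))))). refl Nat (succ (succ zero)))
the term's type:
  Eq (Vec Nat (succ (succ (succ (succ zero)))) -> Eq Nat (succ (succ zero)) (succ (succ zero))) (\(θ : Vec Nat (succ (succ (succ (succ zero))))). refl Nat (succ (succ zero))) (\(y : Vec Nat (succ (succ (succ (succ zero))))). refl Nat (succ (succ zero)))
steps to reach normal form (normal order): 19
already normal: no
first redex: a beta-redex


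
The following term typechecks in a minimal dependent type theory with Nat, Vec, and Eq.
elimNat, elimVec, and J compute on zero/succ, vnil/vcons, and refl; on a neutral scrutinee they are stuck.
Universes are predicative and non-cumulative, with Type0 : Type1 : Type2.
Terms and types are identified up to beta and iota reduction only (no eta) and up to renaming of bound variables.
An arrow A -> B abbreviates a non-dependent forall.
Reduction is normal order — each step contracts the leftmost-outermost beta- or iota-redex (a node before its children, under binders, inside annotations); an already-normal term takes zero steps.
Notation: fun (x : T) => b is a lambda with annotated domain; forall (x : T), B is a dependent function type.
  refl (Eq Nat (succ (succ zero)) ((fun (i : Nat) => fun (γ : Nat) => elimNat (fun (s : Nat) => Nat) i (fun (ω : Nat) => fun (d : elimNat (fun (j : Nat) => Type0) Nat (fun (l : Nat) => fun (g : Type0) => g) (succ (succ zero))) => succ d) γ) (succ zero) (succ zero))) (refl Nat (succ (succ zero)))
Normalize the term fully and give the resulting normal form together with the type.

resulting normal form:
  refl (Eq Nat (succ (succ zero)) (succ (succ zero))) (refl Nat (succ (succ zero)))
inferred type:
  Eq (Eq Nat (succ (succ zero)) (succ (succ zero))) (refl Nat (succ (succ zero))) (refl Nat (succ (succ zero)))
observation: reduction starts at a beta-redex, and 6 normal-order steps reach the normal form.


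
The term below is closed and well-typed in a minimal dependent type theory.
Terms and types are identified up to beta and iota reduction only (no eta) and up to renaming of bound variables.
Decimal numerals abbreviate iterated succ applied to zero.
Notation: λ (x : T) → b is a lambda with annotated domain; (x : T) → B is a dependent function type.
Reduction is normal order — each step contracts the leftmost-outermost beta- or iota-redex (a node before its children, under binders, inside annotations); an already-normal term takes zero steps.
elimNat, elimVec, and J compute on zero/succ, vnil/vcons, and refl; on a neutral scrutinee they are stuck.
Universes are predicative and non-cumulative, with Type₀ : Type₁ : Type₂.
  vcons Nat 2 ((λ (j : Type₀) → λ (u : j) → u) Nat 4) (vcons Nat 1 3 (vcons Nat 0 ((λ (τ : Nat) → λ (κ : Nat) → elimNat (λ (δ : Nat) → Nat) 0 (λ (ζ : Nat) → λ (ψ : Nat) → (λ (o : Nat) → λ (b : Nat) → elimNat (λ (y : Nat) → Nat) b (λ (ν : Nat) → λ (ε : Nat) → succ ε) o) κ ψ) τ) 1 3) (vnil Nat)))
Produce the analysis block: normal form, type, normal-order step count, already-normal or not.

normal form:
  vcons Nat 2 4 (vcons Nat 1 3 (vcons Nat 0 3 (vnil Nat)))
type:
  Vec Nat 3
reduction steps (normal order): 20
term was already normal: no
first redex: a beta-redex


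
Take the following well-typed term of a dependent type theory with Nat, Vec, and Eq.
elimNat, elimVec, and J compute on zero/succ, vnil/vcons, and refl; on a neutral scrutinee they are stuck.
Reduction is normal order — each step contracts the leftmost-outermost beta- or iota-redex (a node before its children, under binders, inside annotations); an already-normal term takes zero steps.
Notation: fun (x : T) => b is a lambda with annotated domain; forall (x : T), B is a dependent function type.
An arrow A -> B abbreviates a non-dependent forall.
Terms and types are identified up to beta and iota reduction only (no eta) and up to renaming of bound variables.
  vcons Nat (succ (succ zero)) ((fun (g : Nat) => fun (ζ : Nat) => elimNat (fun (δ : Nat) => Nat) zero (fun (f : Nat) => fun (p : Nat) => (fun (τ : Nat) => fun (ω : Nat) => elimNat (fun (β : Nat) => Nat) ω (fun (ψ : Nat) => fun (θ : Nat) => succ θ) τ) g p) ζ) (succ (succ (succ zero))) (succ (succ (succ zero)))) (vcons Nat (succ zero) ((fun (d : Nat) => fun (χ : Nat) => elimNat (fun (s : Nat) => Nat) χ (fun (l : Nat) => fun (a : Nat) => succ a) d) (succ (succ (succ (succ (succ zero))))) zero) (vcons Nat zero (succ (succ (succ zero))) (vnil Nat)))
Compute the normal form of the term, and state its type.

reduced normal form:
  vcons Nat (succ (succ zero)) (succ (succ (succ (succ (succ (succ (succ (succ (succ zero))))))))) (vcons Nat (succ zero) (succ (succ (succ (succ (succ zero))))) (vcons Nat zero (succ (succ (succ zero))) (vnil Nat)))
inferred type:
  Vec Nat (succ (succ (succ zero)))
observation: contracting a beta-redex first, the term normalizes in 66 steps.


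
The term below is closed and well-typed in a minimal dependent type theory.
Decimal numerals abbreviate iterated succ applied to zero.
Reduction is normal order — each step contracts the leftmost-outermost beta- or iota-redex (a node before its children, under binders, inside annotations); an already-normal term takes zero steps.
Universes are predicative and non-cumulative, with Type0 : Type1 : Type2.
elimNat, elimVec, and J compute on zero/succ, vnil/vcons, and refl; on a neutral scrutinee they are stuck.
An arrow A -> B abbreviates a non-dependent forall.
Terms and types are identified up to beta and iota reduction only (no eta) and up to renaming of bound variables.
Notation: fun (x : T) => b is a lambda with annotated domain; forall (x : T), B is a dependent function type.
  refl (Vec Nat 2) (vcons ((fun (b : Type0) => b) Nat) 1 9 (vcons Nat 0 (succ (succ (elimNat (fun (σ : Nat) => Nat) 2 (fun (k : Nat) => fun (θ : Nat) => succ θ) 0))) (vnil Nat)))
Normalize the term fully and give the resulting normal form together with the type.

normal form:
  refl (Vec Nat 2) (vcons Nat 1 9 (vcons Nat 0 4 (vnil Nat)))
type:
  Eq (Vec Nat 2) (vcons Nat 1 9 (vcons Nat 0 4 (vnil Nat))) (vcons Nat 1 9 (vcons Nat 0 4 (vnil Nat)))
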